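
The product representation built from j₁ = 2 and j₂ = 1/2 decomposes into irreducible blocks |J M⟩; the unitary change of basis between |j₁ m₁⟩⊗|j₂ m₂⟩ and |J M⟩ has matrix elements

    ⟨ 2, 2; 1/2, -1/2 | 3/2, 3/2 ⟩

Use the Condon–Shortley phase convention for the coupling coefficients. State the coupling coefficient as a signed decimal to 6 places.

triangle: 1!×3!×0!/5! = 6/120
(j±m)!: 4!×0!×0!×1!×3!×0! = 144
prefactor² = (2J+1)×Δ×N² = 144/5
  k=0: +1/(0!×1!×0!×0!×3!×0!) = 1/6
Σ = 1/6  ⇒  CG² = 144/5×(1/6)² = 4/5
CG = +√(4/5) = +0.894427

+0.894427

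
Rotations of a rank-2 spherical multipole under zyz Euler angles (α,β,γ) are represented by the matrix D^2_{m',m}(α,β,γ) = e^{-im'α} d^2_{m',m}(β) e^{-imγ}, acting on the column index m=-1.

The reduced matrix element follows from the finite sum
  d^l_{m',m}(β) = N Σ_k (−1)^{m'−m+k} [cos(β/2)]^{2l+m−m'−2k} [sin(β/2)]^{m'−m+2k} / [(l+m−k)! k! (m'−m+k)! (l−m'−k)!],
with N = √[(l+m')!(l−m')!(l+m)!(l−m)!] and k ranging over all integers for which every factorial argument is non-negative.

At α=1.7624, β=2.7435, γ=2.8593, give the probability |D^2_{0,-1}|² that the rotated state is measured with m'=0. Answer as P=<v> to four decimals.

Split into d^2_{0,-1}(β=2.7435) × two z-phases.
With c≡cos(β/2)=0.197735 and s≡sin(β/2)=0.980256, N=[2·2·1·6]^{1/2}=4.898979
The bounds max(0,m−m')=0 and min(l+m,l−m')=1 give 2 terms
  k=0: (−1)^1·4.8990/(2)·0.1977^3·0.9803^1 = -0.018564
  k=1: (−1)^2·4.8990/(2)·0.1977^1·0.9803^3 = +0.456222
d^2_{0,-1}(2.7435) = -0.018564 +0.456222 = +0.437658
|D^2_{0,-1}|² = |d^2_{0,-1}(β)|² = (+0.437658)² = 0.191545 (the z-rotation phases have unit modulus)

P=0.1915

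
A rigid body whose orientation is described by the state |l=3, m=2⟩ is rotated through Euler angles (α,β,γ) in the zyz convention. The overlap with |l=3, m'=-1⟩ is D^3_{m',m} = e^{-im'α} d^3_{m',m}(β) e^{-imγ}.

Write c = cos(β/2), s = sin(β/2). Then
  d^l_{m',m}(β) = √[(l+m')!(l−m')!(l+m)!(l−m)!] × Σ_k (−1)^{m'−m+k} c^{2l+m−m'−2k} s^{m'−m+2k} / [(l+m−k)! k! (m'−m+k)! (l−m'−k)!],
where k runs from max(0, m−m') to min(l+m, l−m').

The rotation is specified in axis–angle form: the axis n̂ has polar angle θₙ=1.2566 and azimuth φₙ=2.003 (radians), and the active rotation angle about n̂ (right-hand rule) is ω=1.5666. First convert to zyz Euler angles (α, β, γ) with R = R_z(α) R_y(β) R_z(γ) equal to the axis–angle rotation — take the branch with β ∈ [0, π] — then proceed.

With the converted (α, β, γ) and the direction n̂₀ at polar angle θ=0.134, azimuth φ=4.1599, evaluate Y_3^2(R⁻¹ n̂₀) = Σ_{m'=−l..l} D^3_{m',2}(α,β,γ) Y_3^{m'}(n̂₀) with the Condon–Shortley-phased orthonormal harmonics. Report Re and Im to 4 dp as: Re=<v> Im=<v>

Re=-0.0279 Im=-0.0100

Axis–angle → zyz. n̂ = (sinθₙcosφₙ, sinθₙsinφₙ, cosθₙ) = (-0.398367, +0.863592, +0.309052), ω = 1.5666.
R = I cosω + sinω [n̂]ₓ + (1−cosω) n̂n̂ᵀ gives
  R = [+0.162227, -0.651632, +0.740984; -0.033533, +0.746857, +0.664138; -0.986184, -0.132589, +0.099309]
β = atan2(√(R₁₃²+R₂₃²), R₃₃) = 1.471324; α = atan2(R₂₃, R₁₃) mod 2π = 0.730763; γ = atan2(R₃₂, −R₃₁) mod 2π = 6.149541
Need the full column D^3_{m',2} for m'=−3..3 at α=0.7308, β=1.4713, γ=6.1495.
cos(β/2)=0.741387, sin(β/2)=0.671078
d^3_{-3,2}: single k=5 term ⇒ +0.247164;  D = -0.191874+0.155802i
d^3_{-2,2}: k∈[4..5] ⇒ +0.557380 -0.091335 = +0.466045;  D = -0.073338+0.460239i
d^3_{-1,2}: k∈[3..4] ⇒ +0.778903 -0.319087 = +0.459816;  D = +0.249193+0.386437i
d^3_{0,2}: k∈[2..3] ⇒ +0.745223 -0.610579 = +0.134643;  D = +0.129862+0.035562i
d^3_{1,2}: k∈[1..2] ⇒ +0.475332 -0.778903 = -0.303571;  D = -0.271546+0.135714i
d^3_{2,2}: k∈[0..1] ⇒ +0.166062 -0.680292 = -0.514230;  D = -0.189095+0.478201i
d^3_{3,2}: single k=0 term ⇒ -0.368191;  D = +0.127704+0.345335i
Y_3^{m'}(θ=0.134,φ=4.1599) and Σ D·Y over m':
  (-0.1919+0.1558i)·(+0.0010+0.0001i)  (-0.0733+0.4602i)·(-0.0081-0.0162i)  (+0.2492+0.3864i)·(-0.0886+0.1437i)  (+0.1299+0.0356i)·(+0.7067+0.0000i)  (-0.2715+0.1357i)·(+0.0886+0.1437i)  (-0.1891+0.4782i)·(-0.0081+0.0162i)  (+0.1277+0.3453i)·(-0.0010+0.0001i)
Y_3^2(R⁻¹ n̂) = -0.027946-0.009984i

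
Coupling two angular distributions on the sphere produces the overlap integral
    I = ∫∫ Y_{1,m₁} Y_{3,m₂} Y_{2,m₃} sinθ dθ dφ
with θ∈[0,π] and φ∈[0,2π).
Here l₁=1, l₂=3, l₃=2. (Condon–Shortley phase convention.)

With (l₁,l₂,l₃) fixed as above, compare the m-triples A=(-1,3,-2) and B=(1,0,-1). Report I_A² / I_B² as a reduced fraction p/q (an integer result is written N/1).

Shared (l₁,l₂,l₃)=(1,3,2): N and (l;000)² cancel in I_A²/I_B².
A: Δ = 2!·0!·4!/7! = 1/105; Racah Σ t=2..2: t=2:+1/48 = 1/48; ⇒ 3j(1 3 2; -1 3 -2)² = 1/7, sgn +1
B: Δ = 2!·0!·4!/7! = 1/105; Racah Σ t=0..0: t=0:+1/12 = 1/12; ⇒ 3j(1 3 2; 1 0 -1)² = 1/35, sgn -1
I_A²/I_B² = (1/7)/(1/35) = 5/1

5/1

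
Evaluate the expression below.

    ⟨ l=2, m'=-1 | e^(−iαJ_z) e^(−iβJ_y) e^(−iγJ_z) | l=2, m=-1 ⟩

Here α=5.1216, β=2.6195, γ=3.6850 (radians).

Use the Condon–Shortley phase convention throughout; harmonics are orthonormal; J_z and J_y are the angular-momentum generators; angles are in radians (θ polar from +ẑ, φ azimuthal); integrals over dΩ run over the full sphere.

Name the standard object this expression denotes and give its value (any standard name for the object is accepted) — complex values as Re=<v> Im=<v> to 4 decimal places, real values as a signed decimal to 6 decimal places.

This is a Wigner D-matrix element — the rotation-matrix element ⟨l m'| R(α,β,γ) |l m⟩ in the angular-momentum basis.
D^2_{-1,-1}(5.1216,2.6195,3.6850) = e^{-i·-1·5.1216}·d^2_{-1,-1}(2.6195)·e^{-i·-1·3.6850}. Compute d first:
Half-angle: c=0.258092, s=0.966120. N=√(1·6·1·6)=6.000000
The bounds max(0,m−m')=0 and min(l+m,l−m')=1 give 2 terms
  k=0: (−1)^0·6.0000/(6)·0.2581^4·0.9661^0 = +0.004437
  k=1: (−1)^1·6.0000/(2)·0.2581^2·0.9661^2 = -0.186523
d^2_{-1,-1}(2.6195) = +0.004437 -0.186523 = -0.182086
Attach z-rotation phases: D = e^{-i(-1)(5.1216)}·(-0.182086)·e^{-i(-1)(3.6850)} = +0.148388-0.105528i

Wigner D-matrix element, Re=0.1484 Im=-0.1055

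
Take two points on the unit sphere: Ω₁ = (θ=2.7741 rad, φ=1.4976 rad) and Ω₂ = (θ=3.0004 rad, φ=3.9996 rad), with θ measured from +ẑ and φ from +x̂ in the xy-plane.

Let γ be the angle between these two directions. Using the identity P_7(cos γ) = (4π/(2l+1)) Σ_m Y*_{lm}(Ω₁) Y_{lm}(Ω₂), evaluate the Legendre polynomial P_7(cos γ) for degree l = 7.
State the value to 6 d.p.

Expand P_7 via completeness: Σ_{m} conj(Y_{7,m}) at Ω₁ times Y_{7,m} at Ω₂ —
  term(m=-7) = 0.00000 + 0.00000j   from Y*(Ω₁)=-0.00019 - 0.00034j, Y(Ω₂)=-0.00000 - 0.00000j
  term(m=-6) = -0.00000 - 0.00000j   from Y*(Ω₁)=0.00340 - 0.00160j, Y(Ω₂)=-0.00001 - 0.00001j
  term(m=-5) = 0.00001 + 0.00000j   from Y*(Ω₁)=0.00811 + 0.02117j, Y(Ω₂)=0.00010 - 0.00022j
  term(m=-4) = -0.00022 + 0.00015j   from Y*(Ω₁)=-0.09092 + 0.02741j, Y(Ω₂)=0.00266 - 0.00079j
  term(m=-3) = 0.00220 - 0.00608j   from Y*(Ω₁)=-0.06033 - 0.27033j, Y(Ω₂)=0.01968 + 0.01255j
  term(m=-2) = 0.02049 + 0.06828j   from Y*(Ω₁)=0.51582 - 0.07606j, Y(Ω₂)=0.01979 + 0.13528j
  term(m=-1) = -0.18926 - 0.14079j   from Y*(Ω₁)=0.03442 + 0.46943j, Y(Ω₂)=-0.32772 + 0.37913j
  term(m=+0) = -0.14968 + 0.00000j   from Y*(Ω₁)=0.18524 + 0.00000j, Y(Ω₂)=-0.80802 + 0.00000j
  term(m=+1) = -0.18926 + 0.14079j   from Y*(Ω₁)=-0.03442 + 0.46943j, Y(Ω₂)=0.32772 + 0.37913j
  term(m=+2) = 0.02049 - 0.06828j   from Y*(Ω₁)=0.51582 + 0.07606j, Y(Ω₂)=0.01979 - 0.13528j
  term(m=+3) = 0.00220 + 0.00608j   from Y*(Ω₁)=0.06033 - 0.27033j, Y(Ω₂)=-0.01968 + 0.01255j
  term(m=+4) = -0.00022 - 0.00015j   from Y*(Ω₁)=-0.09092 - 0.02741j, Y(Ω₂)=0.00266 + 0.00079j
  term(m=+5) = 0.00001 - 0.00000j   from Y*(Ω₁)=-0.00811 + 0.02117j, Y(Ω₂)=-0.00010 - 0.00022j
  term(m=+6) = -0.00000 + 0.00000j   from Y*(Ω₁)=0.00340 + 0.00160j, Y(Ω₂)=-0.00001 + 0.00001j
  term(m=+7) = 0.00000 - 0.00000j   from Y*(Ω₁)=0.00019 - 0.00034j, Y(Ω₂)=0.00000 - 0.00000j
Σ over m = -0.48322 - 0.00000j; ×(4π/15) → -0.40482 - 0.00000j. Real part: -0.404824

-0.404824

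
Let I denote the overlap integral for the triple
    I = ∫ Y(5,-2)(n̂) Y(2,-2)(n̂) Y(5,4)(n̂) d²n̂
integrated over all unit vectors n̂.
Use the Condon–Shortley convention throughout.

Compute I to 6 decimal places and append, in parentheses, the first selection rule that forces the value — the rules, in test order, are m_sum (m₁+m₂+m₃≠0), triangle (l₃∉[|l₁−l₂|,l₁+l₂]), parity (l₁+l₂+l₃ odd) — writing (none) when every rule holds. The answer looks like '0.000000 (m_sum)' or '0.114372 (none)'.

Checks pass: Σm=0; 12 even; l₃=5∈[3,7].
(2·5+1)(2·2+1)(2·5+1) = 605
Δ: 2! 8! 2! / 13! → 1/38610
sum: t=0:+1/2880 t=1:−1/576 t=2:+1/2880 = -1/960
3j²(5 2 5; 0 0 0) = Δ·Π!·Σ² = 10/429  (sign +1)
sum: t=0:+1/20160 = 1/20160
3j²(5 2 5; -2 -2 4) = Δ·Π!·Σ² = 12/715  (sign -1)
combine: 4πI² = 605·10/429·12/715 = 40/169
take √, sign -1: I = -0.13724032
No selection rule forces the value: the integral is nonzero (none).

-0.137240 (none)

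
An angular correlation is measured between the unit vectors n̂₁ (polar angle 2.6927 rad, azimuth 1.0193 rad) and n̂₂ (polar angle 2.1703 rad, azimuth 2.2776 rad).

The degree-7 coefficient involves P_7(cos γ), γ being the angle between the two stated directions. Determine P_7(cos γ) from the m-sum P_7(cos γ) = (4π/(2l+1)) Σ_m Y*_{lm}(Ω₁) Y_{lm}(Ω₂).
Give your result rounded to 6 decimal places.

Expand P_7 via completeness: Σ_{m} conj(Y_{7,m}) at Ω₁ times Y_{7,m} at Ω₂ —
  [-7]  conj(Y_{7,-7})(Ω₁) = (0.000955, 0.001091) ; Y_{7,-7}(Ω₂) = (-0.127152, 0.030475) ; Δ = (-0.000155, -0.000110)
  [-6]  conj(Y_{7,-6})(Ω₁) = (-0.011102, 0.001876) ; Y_{7,-6}(Ω₂) = (-0.151887, 0.297854) ; Δ = (0.001127, -0.003592)
  [-5]  conj(Y_{7,-5})(Ω₁) = (0.020215, -0.050014) ; Y_{7,-5}(Ω₂) = (0.168954, 0.408207) ; Δ = (0.023832, -0.000198)
  [-4]  conj(Y_{7,-4})(Ω₁) = (0.105069, 0.142546) ; Y_{7,-4}(Ω₂) = (0.208330, 0.067741) ; Δ = (0.012233, 0.036814)
  [-3]  conj(Y_{7,-3})(Ω₁) = (-0.393203, 0.032985) ; Y_{7,-3}(Ω₂) = (-0.186794, 0.114425) ; Δ = (0.069674, -0.051154)
  [-2]  conj(Y_{7,-2})(Ω₁) = (0.238525, -0.472135) ; Y_{7,-2}(Ω₂) = (-0.052055, 0.328431) ; Δ = (0.142647, 0.102916)
  [-1]  conj(Y_{7,-1})(Ω₁) = (0.114258, 0.185736) ; Y_{7,-1}(Ω₂) = (-0.056553, -0.066222) ; Δ = (0.005838, -0.018070)
  [+0]  conj(Y_{7,0})(Ω₁) = (0.398443, -0.000000) ; Y_{7,0}(Ω₂) = (-0.342445, 0.000000) ; Δ = (-0.136444, 0.000000)
  [+1]  conj(Y_{7,1})(Ω₁) = (-0.114258, 0.185736) ; Y_{7,1}(Ω₂) = (0.056553, -0.066222) ; Δ = (0.005838, 0.018070)
  [+2]  conj(Y_{7,2})(Ω₁) = (0.238525, 0.472135) ; Y_{7,2}(Ω₂) = (-0.052055, -0.328431) ; Δ = (0.142647, -0.102916)
  [+3]  conj(Y_{7,3})(Ω₁) = (0.393203, 0.032985) ; Y_{7,3}(Ω₂) = (0.186794, 0.114425) ; Δ = (0.069674, 0.051154)
  [+4]  conj(Y_{7,4})(Ω₁) = (0.105069, -0.142546) ; Y_{7,4}(Ω₂) = (0.208330, -0.067741) ; Δ = (0.012233, -0.036814)
  [+5]  conj(Y_{7,5})(Ω₁) = (-0.020215, -0.050014) ; Y_{7,5}(Ω₂) = (-0.168954, 0.408207) ; Δ = (0.023832, 0.000198)
  [+6]  conj(Y_{7,6})(Ω₁) = (-0.011102, -0.001876) ; Y_{7,6}(Ω₂) = (-0.151887, -0.297854) ; Δ = (0.001127, 0.003592)
  [+7]  conj(Y_{7,7})(Ω₁) = (-0.000955, 0.001091) ; Y_{7,7}(Ω₂) = (0.127152, 0.030475) ; Δ = (-0.000155, 0.000110)
Accumulated sum (0.373948, -0.000000); after 4π/(2l+1) scaling, (0.313278, -0.000000) ⇒ P_7 = 0.313278

0.313278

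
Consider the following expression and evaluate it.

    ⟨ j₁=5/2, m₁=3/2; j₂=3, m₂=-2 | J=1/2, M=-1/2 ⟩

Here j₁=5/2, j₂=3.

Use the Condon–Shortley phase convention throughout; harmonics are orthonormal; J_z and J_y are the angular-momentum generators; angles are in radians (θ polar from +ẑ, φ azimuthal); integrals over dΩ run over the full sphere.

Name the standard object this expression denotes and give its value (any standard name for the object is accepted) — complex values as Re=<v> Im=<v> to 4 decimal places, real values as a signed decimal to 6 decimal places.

Clebsch–Gordan coefficient, −√(5/21) ≈ -0.487950

This is a Clebsch–Gordan (vector-coupling) coefficient.
j₁+j₂−J=5  J+j₁−j₂=0  J−j₁+j₂=1  j₁+j₂+J+1=7
(j₁±m₁, j₂±m₂, J±M) = (4,1,1,5,0,1)
P² = 960/7
sum k=1..1:
  [1] −1/24 = -1/24
S = -1/24
C² = P²·S² = 5/21 ; C = -0.487950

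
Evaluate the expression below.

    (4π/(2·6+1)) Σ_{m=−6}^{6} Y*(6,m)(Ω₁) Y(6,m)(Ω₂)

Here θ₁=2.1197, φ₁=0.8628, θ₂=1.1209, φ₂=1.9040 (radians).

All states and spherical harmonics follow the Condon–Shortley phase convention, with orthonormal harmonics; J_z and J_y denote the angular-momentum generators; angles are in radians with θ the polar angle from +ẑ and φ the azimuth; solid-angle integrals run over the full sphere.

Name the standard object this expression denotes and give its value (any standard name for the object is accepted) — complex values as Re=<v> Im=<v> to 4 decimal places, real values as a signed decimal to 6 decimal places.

Legendre polynomial (addition theorem), -0.155027

This sum is the spherical-harmonic addition theorem: it equals the Legendre polynomial P_l(cos γ) of the angle γ between the two directions.
Addition theorem: P_6(cos γ) = (4π/13) Σ_m Y*_{lm}(Ω₁) Y_{lm}(Ω₂), m = −6…6:
  [-6]  conj(Y_{6,-6})(Ω₁) = +0.083405-0.166492i ; Y_{6,-6}(Ω₂) = +0.107006+0.234295i ; Δ = +0.047933+0.001726i
  [-5]  conj(Y_{6,-5})(Ω₁) = +0.153048+0.363625i ; Y_{6,-5}(Ω₂) = -0.428946+0.040969i ; Δ = -0.080547-0.149705i
  [-4]  conj(Y_{6,-4})(Ω₁) = -0.358979-0.114835i ; Y_{6,-4}(Ω₂) = +0.059742-0.246281i ; Δ = -0.049728+0.081549i
  [-3]  conj(Y_{6,-3})(Ω₁) = -0.000991+0.000612i ; Y_{6,-3}(Ω₂) = -0.160045-0.102852i ; Δ = +0.000222+0.000004i
  [-2]  conj(Y_{6,-2})(Ω₁) = +0.053159-0.340650i ; Y_{6,-2}(Ω₂) = +0.254064-0.199802i ; Δ = -0.054557-0.097168i
  [-1]  conj(Y_{6,-1})(Ω₁) = +0.086008+0.100470i ; Y_{6,-1}(Ω₂) = -0.026742-0.077265i ; Δ = +0.005463-0.009332i
  [+0]  conj(Y_{6,0})(Ω₁) = +0.311501-0.000000i ; Y_{6,0}(Ω₂) = +0.327613+0.000000i ; Δ = +0.102052+0.000000i
  [+1]  conj(Y_{6,1})(Ω₁) = -0.086008+0.100470i ; Y_{6,1}(Ω₂) = +0.026742-0.077265i ; Δ = +0.005463+0.009332i
  [+2]  conj(Y_{6,2})(Ω₁) = +0.053159+0.340650i ; Y_{6,2}(Ω₂) = +0.254064+0.199802i ; Δ = -0.054557+0.097168i
  [+3]  conj(Y_{6,3})(Ω₁) = +0.000991+0.000612i ; Y_{6,3}(Ω₂) = +0.160045-0.102852i ; Δ = +0.000222-0.000004i
  [+4]  conj(Y_{6,4})(Ω₁) = -0.358979+0.114835i ; Y_{6,4}(Ω₂) = +0.059742+0.246281i ; Δ = -0.049728-0.081549i
  [+5]  conj(Y_{6,5})(Ω₁) = -0.153048+0.363625i ; Y_{6,5}(Ω₂) = +0.428946+0.040969i ; Δ = -0.080547+0.149705i
  [+6]  conj(Y_{6,6})(Ω₁) = +0.083405+0.166492i ; Y_{6,6}(Ω₂) = +0.107006-0.234295i ; Δ = +0.047933-0.001726i
Total Σ_m = -0.160376+0.000000i. Multiply by 0.966644: -0.155027+0.000000i. P_6(cos γ) = -0.155027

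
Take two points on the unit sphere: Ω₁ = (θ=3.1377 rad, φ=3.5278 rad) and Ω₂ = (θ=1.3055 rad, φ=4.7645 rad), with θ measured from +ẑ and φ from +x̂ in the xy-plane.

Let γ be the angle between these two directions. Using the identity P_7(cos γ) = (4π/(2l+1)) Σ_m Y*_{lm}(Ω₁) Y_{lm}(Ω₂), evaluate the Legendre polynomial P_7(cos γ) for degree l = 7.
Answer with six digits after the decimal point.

0.271183

Expand P_7 via completeness: Σ_{m} conj(Y_{7,m}) at Ω₁ times Y_{7,m} at Ω₂ —
  term(m=-7) = -0.00000 - 0.00000j   from Y*(Ω₁)=0.00000 - 0.00000j, Y(Ω₂)=-0.13903 - 0.36407j
  term(m=-6) = -0.00000 + 0.00000j   from Y*(Ω₁)=0.00000 - 0.00000j, Y(Ω₂)=-0.37698 + 0.12186j
  term(m=-5) = -0.00000 - 0.00000j   from Y*(Ω₁)=0.00000 - 0.00000j, Y(Ω₂)=-0.00841 - 0.03154j
  term(m=-4) = 0.00000 + 0.00000j   from Y*(Ω₁)=-0.00000 - 0.00000j, Y(Ω₂)=-0.34387 + 0.07273j
  term(m=-3) = 0.00000 - 0.00000j   from Y*(Ω₁)=-0.00000 - 0.00000j, Y(Ω₂)=0.01333 + 0.08460j
  term(m=-2) = 0.00003 + 0.00002j   from Y*(Ω₁)=-0.00008 - 0.00008j, Y(Ω₂)=-0.30828 + 0.03225j
  term(m=-1) = 0.00067 - 0.00193j   from Y*(Ω₁)=-0.01474 - 0.00599j, Y(Ω₂)=0.00668 + 0.12808j
  term(m=+0) = 0.32231 + 0.00000j   from Y*(Ω₁)=-1.09232 + 0.00000j, Y(Ω₂)=-0.29507 + 0.00000j
  term(m=+1) = 0.00067 + 0.00193j   from Y*(Ω₁)=0.01474 - 0.00599j, Y(Ω₂)=-0.00668 + 0.12808j
  term(m=+2) = 0.00003 - 0.00002j   from Y*(Ω₁)=-0.00008 + 0.00008j, Y(Ω₂)=-0.30828 - 0.03225j
  term(m=+3) = 0.00000 + 0.00000j   from Y*(Ω₁)=0.00000 - 0.00000j, Y(Ω₂)=-0.01333 + 0.08460j
  term(m=+4) = 0.00000 - 0.00000j   from Y*(Ω₁)=-0.00000 + 0.00000j, Y(Ω₂)=-0.34387 - 0.07273j
  term(m=+5) = -0.00000 + 0.00000j   from Y*(Ω₁)=-0.00000 - 0.00000j, Y(Ω₂)=0.00841 - 0.03154j
  term(m=+6) = -0.00000 - 0.00000j   from Y*(Ω₁)=0.00000 + 0.00000j, Y(Ω₂)=-0.37698 - 0.12186j
  term(m=+7) = -0.00000 + 0.00000j   from Y*(Ω₁)=-0.00000 - 0.00000j, Y(Ω₂)=0.13903 - 0.36407j
Total Σ_m = 0.32370 + 0.00000j. Multiply by 0.837758: 0.27118 + 0.00000j. P_7(cos γ) = 0.271183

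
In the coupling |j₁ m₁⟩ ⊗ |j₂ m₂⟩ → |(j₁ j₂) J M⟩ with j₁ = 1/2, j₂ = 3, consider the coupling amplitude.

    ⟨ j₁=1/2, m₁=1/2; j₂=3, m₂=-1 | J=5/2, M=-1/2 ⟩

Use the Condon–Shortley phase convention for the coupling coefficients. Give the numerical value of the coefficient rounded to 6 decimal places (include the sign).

j₁+j₂−J=1  J+j₁−j₂=0  J−j₁+j₂=5  j₁+j₂+J+1=7
(j₁±m₁, j₂±m₂, J±M) = (1,0,2,4,2,3)
P² = 576/7
sum k=0..0:
  [0] +1/12 = 1/12
S = 1/12
C² = P²·S² = 4/7 ; C = +0.755929

+0.755929  (= +√(4/7))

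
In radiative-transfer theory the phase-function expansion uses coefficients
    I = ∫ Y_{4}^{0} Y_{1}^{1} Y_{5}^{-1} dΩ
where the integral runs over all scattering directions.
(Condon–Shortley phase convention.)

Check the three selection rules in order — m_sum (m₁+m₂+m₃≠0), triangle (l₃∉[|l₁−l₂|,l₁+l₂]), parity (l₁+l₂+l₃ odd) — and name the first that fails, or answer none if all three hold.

azimuthal sum: 0 + 1 − 1 = 0  ✓
3 ≤ 5 ≤ 5 (triangle on l)  ✓
L = 4 + 1 + 5 = 10 (even)  ✓

none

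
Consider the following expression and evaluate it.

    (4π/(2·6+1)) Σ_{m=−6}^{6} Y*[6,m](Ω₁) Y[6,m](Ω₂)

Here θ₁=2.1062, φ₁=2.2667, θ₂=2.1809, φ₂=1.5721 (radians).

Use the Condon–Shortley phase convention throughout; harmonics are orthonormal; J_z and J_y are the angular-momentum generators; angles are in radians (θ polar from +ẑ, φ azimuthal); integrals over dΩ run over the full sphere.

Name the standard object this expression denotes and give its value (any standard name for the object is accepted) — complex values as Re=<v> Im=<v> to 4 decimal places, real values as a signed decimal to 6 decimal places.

Legendre polynomial (addition theorem), -0.414368

This sum is the spherical-harmonic addition theorem: it equals the Legendre polynomial P_l(cos γ) of the angle γ between the two directions.
Addition theorem: P_6(cos γ) = (4π/13) Σ_m Y*_{lm}(Ω₁) Y_{lm}(Ω₂), m = −6…6:
  m=-6: (+0.100018+0.168008i) × (-0.146415+0.001145i) = -0.014836-0.024484i  (running Σ = -0.014836-0.024484i)
  m=-5: (-0.133204+0.379063i) × (+0.002311+0.354570i) = -0.134712-0.046354i  (running Σ = -0.149549-0.070839i)
  m=-4: (-0.340677+0.127446i) × (+0.420330-0.002192i) = -0.142917+0.054316i  (running Σ = -0.292466-0.016523i)
  m=-3: (+0.025142+0.014293i) × (-0.000491-0.125545i) = +0.001782-0.003163i  (running Σ = -0.290684-0.019686i)
  m=-2: (+0.062170+0.343620i) × (+0.295945-0.000772i) = +0.018664+0.101645i  (running Σ = -0.272020+0.081959i)
  m=-1: (-0.066399+0.079490i) × (-0.000326-0.249951i) = +0.019890+0.016570i  (running Σ = -0.252130+0.098529i)
  m=0: (+0.321822-0.000000i) × (+0.234890+0.000000i) = +0.075593+0.000000i  (running Σ = -0.176537+0.098529i)
  m=1: (+0.066399+0.079490i) × (+0.000326-0.249951i) = +0.019890-0.016570i  (running Σ = -0.156647+0.081959i)
  m=2: (+0.062170-0.343620i) × (+0.295945+0.000772i) = +0.018664-0.101645i  (running Σ = -0.137983-0.019686i)
  m=3: (-0.025142+0.014293i) × (+0.000491-0.125545i) = +0.001782+0.003163i  (running Σ = -0.136201-0.016523i)
  m=4: (-0.340677-0.127446i) × (+0.420330+0.002192i) = -0.142917-0.054316i  (running Σ = -0.279118-0.070839i)
  m=5: (+0.133204+0.379063i) × (-0.002311+0.354570i) = -0.134712+0.046354i  (running Σ = -0.413830-0.024484i)
  m=6: (+0.100018-0.168008i) × (-0.146415-0.001145i) = -0.014836+0.024484i  (running Σ = -0.428667+0.000000i)
Σ over m = -0.428667+0.000000i; ×(4π/13) → -0.414368+0.000000i. Real part: -0.414368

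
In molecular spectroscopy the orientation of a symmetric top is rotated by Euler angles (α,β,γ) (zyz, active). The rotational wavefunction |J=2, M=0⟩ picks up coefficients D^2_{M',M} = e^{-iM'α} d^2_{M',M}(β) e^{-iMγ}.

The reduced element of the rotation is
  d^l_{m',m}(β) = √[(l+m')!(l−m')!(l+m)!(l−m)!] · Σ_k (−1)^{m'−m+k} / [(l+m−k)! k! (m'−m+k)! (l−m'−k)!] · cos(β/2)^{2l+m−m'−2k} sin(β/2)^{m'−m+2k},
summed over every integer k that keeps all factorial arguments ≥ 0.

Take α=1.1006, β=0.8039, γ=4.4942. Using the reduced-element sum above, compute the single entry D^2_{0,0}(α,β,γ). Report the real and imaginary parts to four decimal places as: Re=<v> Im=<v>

Split into d^2_{0,0}(β=0.8039) × two z-phases.
Half-angle: c=0.920300, s=0.391214. N=√(2·2·2·2)=4.000000
The bounds max(0,m−m')=0 and min(l+m,l−m')=2 give 3 terms
  k=0: (−1)^0·4.0000/(4)·0.9203^4·0.3912^0 = +0.717327
  k=1: (−1)^1·4.0000/(1)·0.9203^2·0.3912^2 = -0.518498
  k=2: (−1)^2·4.0000/(4)·0.9203^0·0.3912^4 = +0.023424
d^2_{0,0}(0.8039) = +0.717327 -0.518498 +0.023424 = +0.222254
Attach z-rotation phases: D = e^{-i(0)(1.1006)}·(+0.222254)·e^{-i(0)(4.4942)} = +0.222254+0.000000i

Re=0.2223 Im=0.0000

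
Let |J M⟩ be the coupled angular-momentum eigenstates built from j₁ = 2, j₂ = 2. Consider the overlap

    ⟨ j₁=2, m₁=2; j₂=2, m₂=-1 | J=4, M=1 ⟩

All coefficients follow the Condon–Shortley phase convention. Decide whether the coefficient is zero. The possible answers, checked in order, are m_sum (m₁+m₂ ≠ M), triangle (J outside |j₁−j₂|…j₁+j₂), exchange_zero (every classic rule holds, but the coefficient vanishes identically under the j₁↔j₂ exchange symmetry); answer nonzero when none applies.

m-sum: m₁+m₂ = 2+(-1) = 1, M = 1  ✓
triangle: |j₁−j₂| = 0 ≤ J = 4 ≤ j₁+j₂ = 4  ✓
exchange: j₁≠j₂ or m₁≠m₂ — the exchange symmetry imposes no constraint here
value check: CG = +√(1/14) = +0.267261 ≠ 0

nonzero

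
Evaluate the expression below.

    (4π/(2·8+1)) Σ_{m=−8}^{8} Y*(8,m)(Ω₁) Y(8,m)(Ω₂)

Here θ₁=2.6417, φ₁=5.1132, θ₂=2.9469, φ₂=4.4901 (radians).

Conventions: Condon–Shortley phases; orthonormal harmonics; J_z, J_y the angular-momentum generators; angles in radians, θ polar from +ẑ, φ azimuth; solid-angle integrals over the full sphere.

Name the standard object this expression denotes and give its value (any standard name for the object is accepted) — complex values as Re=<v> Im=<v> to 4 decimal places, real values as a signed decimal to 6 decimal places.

Legendre polynomial (addition theorem), -0.279715

This sum is the spherical-harmonic addition theorem: it equals the Legendre polynomial P_l(cos γ) of the angle γ between the two directions.
Expand P_8 via completeness: Σ_{m} conj(Y_{8,m}) at Ω₁ times Y_{8,m} at Ω₂ —
  m=-8: Y*=-0.001433-0.000093i  Y=-0.000000+0.000001i  product +0.000000-0.000000i
  m=-7: Y*=+0.003468+0.009932i  Y=-0.000021+0.000000i  product -0.000000-0.000000i
  m=-6: Y*=+0.035687-0.032372i  Y=-0.000062-0.000258i  product -0.000011-0.000007i
  m=-5: Y*=-0.140188-0.064847i  Y=+0.002217-0.001097i  product -0.000382+0.000010i
  m=-4: Y*=-0.011318+0.348699i  Y=+0.010809+0.013322i  product -0.004768+0.003618i
  m=-3: Y*=+0.481333-0.185785i  Y=-0.054151+0.068792i  product -0.013284+0.043172i
  m=-2: Y*=-0.253899-0.262274i  Y=-0.281257-0.133987i  product +0.036270+0.107786i
  m=-1: Y*=+0.070793-0.167064i  Y=+0.147782-0.653834i  product -0.098770-0.070976i
  m=+0: Y*=-0.438236-0.000000i  Y=+0.494060+0.000000i  product -0.216515-0.000000i
  m=+1: Y*=-0.070793-0.167064i  Y=-0.147782-0.653834i  product -0.098770+0.070976i
  m=+2: Y*=-0.253899+0.262274i  Y=-0.281257+0.133987i  product +0.036270-0.107786i
  m=+3: Y*=-0.481333-0.185785i  Y=+0.054151+0.068792i  product -0.013284-0.043172i
  m=+4: Y*=-0.011318-0.348699i  Y=+0.010809-0.013322i  product -0.004768-0.003618i
  m=+5: Y*=+0.140188-0.064847i  Y=-0.002217-0.001097i  product -0.000382-0.000010i
  m=+6: Y*=+0.035687+0.032372i  Y=-0.000062+0.000258i  product -0.000011+0.000007i
  m=+7: Y*=-0.003468+0.009932i  Y=+0.000021+0.000000i  product -0.000000+0.000000i
  m=+8: Y*=-0.001433+0.000093i  Y=-0.000000-0.000001i  product +0.000000+0.000000i
Σ over m = -0.378404+0.000000i; ×(4π/17) → -0.279715+0.000000i. Real part: -0.279715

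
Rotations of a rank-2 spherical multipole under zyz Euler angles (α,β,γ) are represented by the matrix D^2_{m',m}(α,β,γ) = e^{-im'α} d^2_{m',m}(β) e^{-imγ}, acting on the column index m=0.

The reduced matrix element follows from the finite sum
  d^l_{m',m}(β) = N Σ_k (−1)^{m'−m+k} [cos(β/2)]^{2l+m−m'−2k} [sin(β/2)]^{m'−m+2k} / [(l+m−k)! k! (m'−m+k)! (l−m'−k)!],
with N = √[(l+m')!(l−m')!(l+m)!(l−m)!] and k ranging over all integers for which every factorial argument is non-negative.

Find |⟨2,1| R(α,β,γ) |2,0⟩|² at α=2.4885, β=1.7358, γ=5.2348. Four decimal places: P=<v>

Split into d^2_{1,0}(β=1.7358) × two z-phases.
c=cos(1.735800/2)=0.646430, s=sin(1.735800/2)=0.762973; N=√[6·1·2·2]=4.898979
k∈{0,1} keeps every argument non-negative
  k=0: (−1)^1·4.8990/(2)·0.6464^3·0.7630^1 = -0.504835
  k=1: (−1)^2·4.8990/(2)·0.6464^1·0.7630^3 = +0.703275
d^2_{1,0}(1.7358) = -0.504835 +0.703275 = +0.198439
|D^2_{1,0}|² = |d^2_{1,0}(β)|² = (+0.198439)² = 0.039378 (the z-rotation phases have unit modulus)

P=0.0394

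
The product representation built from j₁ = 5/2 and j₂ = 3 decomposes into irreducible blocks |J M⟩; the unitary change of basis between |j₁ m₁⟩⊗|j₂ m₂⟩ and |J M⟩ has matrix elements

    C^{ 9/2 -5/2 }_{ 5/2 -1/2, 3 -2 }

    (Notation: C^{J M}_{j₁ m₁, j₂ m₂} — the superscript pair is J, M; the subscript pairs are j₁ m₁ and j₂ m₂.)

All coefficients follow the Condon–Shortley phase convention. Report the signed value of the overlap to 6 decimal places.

√[10·1!4!5!/11! · 2!3!1!5!2!7!] = √(115200/11)
  +(−1)^0/∏(0,1,3,1,1,4)! = 1/144  (running 1/144)
  +(−1)^1/∏(1,0,2,0,2,5)! = -1/480  (running 7/1440)
⟨..|..⟩ = √(115200/11)·(7/1440) = +0.497468

+√(49/198) = +0.497468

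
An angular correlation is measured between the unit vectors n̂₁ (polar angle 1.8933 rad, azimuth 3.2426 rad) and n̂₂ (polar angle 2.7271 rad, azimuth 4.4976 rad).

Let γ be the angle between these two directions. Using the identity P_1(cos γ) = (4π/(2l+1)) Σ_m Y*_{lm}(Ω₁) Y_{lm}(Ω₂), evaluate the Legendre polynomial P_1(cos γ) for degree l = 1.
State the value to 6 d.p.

Term-by-term m-sum for l=1 (normalisation 4π/3 = 4.188790):
  [-1]  conj(Y_{1,-1})(Ω₁) = -0.326012-0.033042i ; Y_{1,-1}(Ω₂) = -0.029656+0.135942i ; Δ = +0.014160-0.043339i
  [+0]  conj(Y_{1,0})(Ω₁) = -0.154859-0.000000i ; Y_{1,0}(Ω₂) = -0.447228+0.000000i ; Δ = +0.069257+0.000000i
  [+1]  conj(Y_{1,1})(Ω₁) = +0.326012-0.033042i ; Y_{1,1}(Ω₂) = +0.029656+0.135942i ; Δ = +0.014160+0.043339i
Total Σ_m = +0.097577+0.000000i. Multiply by 4.188790: +0.408731+0.000000i. P_1(cos γ) = 0.408731

0.408731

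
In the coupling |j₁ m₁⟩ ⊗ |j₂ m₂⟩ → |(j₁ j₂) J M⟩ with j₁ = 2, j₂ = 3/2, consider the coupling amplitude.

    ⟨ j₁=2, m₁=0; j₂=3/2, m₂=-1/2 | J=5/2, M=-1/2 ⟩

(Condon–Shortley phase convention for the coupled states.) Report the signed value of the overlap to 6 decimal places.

j₁+j₂−J=1  J+j₁−j₂=3  J−j₁+j₂=2  j₁+j₂+J+1=7
(j₁±m₁, j₂±m₂, J±M) = (2,2,1,2,2,3)
P² = 48/35
sum k=0..1:
  [0] +1/2 = 1/2
  [1] −1/4 = -1/4
S = 1/4
C² = P²·S² = 3/35 ; C = +0.292770

+0.292770  (= +√(3/35))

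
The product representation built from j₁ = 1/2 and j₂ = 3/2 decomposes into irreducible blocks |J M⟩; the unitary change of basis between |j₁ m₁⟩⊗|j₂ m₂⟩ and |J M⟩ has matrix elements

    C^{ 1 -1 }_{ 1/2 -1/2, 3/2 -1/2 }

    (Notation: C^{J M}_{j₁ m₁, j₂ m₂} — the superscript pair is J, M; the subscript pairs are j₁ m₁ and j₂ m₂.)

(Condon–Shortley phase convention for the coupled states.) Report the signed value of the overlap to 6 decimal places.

-0.500000

√[3·1!0!2!/4! · 0!1!1!2!0!2!] = √(1)
  +(−1)^1/∏(1,0,0,0,0,2)! = -1/2  (running -1/2)
⟨..|..⟩ = √(1)·(-1/2) = -0.500000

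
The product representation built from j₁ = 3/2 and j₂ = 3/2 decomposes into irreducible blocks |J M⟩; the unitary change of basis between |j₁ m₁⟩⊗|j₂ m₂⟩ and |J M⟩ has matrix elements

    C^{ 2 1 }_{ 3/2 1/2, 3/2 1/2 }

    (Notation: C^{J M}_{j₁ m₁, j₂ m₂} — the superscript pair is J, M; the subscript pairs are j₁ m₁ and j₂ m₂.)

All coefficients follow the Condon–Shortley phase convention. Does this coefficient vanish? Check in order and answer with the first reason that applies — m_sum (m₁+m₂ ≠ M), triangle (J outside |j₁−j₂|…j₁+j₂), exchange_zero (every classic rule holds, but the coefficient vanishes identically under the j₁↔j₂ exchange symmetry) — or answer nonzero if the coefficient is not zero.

m-sum: m₁+m₂ = 1/2+1/2 = 1, M = 1  ✓
triangle: |j₁−j₂| = 0 ≤ J = 2 ≤ j₁+j₂ = 3  ✓
exchange: j₁=j₂ and m₁=m₂, and (−1)^(j₁+j₂−J) = (−1)^1 = −1 forces ⟨j₁m₁;j₂m₂|JM⟩ = −⟨j₂m₂;j₁m₁|JM⟩ = −⟨j₁m₁;j₂m₂|JM⟩ ⇒ the coefficient vanishes identically
Racah sum check: Σ_k collapses to 0 ⇒ CG = 0

exchange_zero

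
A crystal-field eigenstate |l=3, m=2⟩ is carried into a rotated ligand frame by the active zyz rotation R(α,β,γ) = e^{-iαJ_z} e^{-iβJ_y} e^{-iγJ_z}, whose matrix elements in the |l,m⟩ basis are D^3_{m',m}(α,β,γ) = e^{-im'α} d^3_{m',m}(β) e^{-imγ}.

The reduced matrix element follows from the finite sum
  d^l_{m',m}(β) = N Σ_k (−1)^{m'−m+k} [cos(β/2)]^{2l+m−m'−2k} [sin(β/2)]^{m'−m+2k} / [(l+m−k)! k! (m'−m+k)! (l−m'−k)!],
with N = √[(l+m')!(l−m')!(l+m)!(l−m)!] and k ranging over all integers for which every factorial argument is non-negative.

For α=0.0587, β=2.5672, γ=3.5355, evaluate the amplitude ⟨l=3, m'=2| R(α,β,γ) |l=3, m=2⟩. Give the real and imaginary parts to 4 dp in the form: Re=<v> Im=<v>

First d^3_{2,2}(β=2.5672), then the phase factors e^{-i(2)α} and e^{-i(2)γ}:
With c≡cos(β/2)=0.283265 and s≡sin(β/2)=0.959042, N=[120·1·120·1]^{1/2}=120.000000
k∈{0,1} keeps every argument non-negative
  k=0: (−1)^0·120.0000/(120)·0.2833^6·0.9590^0 = +0.000517
  k=1: (−1)^1·120.0000/(24)·0.2833^4·0.9590^2 = -0.029608
d^3_{2,2}(2.5672) = +0.000517 -0.029608 = -0.029092
Attach z-rotation phases: D = e^{-i(2)(0.0587)}·(-0.029092)·e^{-i(2)(3.5355)} = -0.017965+0.022882i

Re=-0.0180 Im=0.0229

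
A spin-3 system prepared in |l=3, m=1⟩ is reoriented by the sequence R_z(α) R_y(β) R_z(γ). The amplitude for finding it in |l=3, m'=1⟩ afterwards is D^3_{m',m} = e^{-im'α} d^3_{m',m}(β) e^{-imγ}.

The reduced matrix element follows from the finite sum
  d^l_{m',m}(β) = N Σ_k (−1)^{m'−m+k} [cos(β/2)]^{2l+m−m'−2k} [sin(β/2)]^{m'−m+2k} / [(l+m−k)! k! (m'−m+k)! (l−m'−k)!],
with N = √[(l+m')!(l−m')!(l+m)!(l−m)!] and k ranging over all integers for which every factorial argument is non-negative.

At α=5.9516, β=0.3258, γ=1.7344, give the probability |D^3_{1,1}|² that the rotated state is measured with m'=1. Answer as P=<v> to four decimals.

D^3_{1,1}(5.9516,0.3258,1.7344) = e^{-i·1·5.9516}·d^3_{1,1}(0.3258)·e^{-i·1·1.7344}. Compute d first:
c=cos(0.325800/2)=0.986761, s=sin(0.325800/2)=0.162180; N=√[24·2·24·2]=48.000000
Admissible k: 0..2 (factorial args all ≥0)
  k=0: (−1)^0·48.0000/(48)·0.9868^6·0.1622^0 = +0.923150
  k=1: (−1)^1·48.0000/(6)·0.9868^4·0.1622^2 = -0.199497
  k=2: (−1)^2·48.0000/(8)·0.9868^2·0.1622^4 = +0.004042
d^3_{1,1}(0.3258) = +0.923150 -0.199497 +0.004042 = +0.727695
|D^3_{1,1}|² = |d^3_{1,1}(β)|² = (+0.727695)² = 0.529540 (the z-rotation phases have unit modulus)

P=0.5295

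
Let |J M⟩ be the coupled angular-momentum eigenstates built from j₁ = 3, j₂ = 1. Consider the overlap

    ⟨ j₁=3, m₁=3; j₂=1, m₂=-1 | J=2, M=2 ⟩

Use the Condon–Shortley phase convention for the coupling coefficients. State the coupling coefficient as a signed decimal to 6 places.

triangle: 2!*4!*0!/7! = 48/5040
(j±m)!: 6!*0!*0!*2!*4!*0! = 34560
prefactor² = (2J+1)*Δ*N² = 11520/7
  k=0: +1/(0!*2!*0!*0!*4!*0!) = 1/48
Σ = 1/48  ⇒  CG² = 11520/7*(1/48)² = 5/7
CG = +√(5/7) = +0.845154

+0.845154  (= +√(5/7))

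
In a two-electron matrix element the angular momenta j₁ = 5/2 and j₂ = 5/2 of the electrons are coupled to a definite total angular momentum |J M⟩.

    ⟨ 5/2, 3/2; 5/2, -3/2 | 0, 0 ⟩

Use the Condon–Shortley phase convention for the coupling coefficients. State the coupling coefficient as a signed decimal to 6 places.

−√(1/6) = -0.408248

triangle: 5!*0!*0!/6! = 120/720
(j±m)!: 4!*1!*1!*4!*0!*0! = 576
prefactor² = (2J+1)*Δ*N² = 96
  k=1: −1/(1!*4!*0!*0!*0!*0!) = -1/24
Σ = -1/24  ⇒  CG² = 96*(-1/24)² = 1/6
CG = −√(1/6) = -0.408248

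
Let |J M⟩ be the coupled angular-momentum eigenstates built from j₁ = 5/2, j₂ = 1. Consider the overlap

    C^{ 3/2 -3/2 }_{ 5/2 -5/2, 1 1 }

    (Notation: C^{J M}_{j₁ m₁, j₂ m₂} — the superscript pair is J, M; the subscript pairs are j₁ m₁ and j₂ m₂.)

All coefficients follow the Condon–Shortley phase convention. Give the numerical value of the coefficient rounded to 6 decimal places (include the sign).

+√(2/3) ≈ +0.816497

triangle: 2!×3!×0!/6! = 12/720
(j±m)!: 0!×5!×2!×0!×0!×3! = 1440
prefactor² = (2J+1)×Δ×N² = 96
  k=2: +1/(2!×0!×3!×0!×0!×0!) = 1/12
Σ = 1/12  ⇒  CG² = 96×(1/12)² = 2/3
CG = +√(2/3) = +0.816497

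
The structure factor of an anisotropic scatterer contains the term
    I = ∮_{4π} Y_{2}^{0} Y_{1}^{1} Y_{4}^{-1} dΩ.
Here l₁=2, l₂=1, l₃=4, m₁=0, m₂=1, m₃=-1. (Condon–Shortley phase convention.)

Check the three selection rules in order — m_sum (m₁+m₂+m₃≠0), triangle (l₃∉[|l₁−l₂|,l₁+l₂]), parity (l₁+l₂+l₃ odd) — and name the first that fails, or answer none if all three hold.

triangle

azimuthal sum: 0 + 1 − 1 = 0  ✓
l₃ must lie in [1,3]; have l₃=4  ✗
L = 2 + 1 + 4 = 7 (odd)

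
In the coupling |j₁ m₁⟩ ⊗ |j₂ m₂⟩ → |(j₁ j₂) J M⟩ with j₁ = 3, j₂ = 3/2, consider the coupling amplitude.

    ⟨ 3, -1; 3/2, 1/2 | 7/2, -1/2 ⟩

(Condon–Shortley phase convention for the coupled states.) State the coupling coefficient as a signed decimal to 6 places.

−√(2/7) = -0.534522

triangle: 1!×5!×2!/9! = 240/362880
(j±m)!: 2!×4!×2!×1!×3!×4! = 13824
prefactor² = (2J+1)×Δ×N² = 512/7
  k=0: +1/(0!×1!×4!×2!×1!×0!) = 1/48
  k=1: −1/(1!×0!×3!×1!×2!×1!) = -1/12
Σ = -1/16  ⇒  CG² = 512/7×(-1/16)² = 2/7
CG = −√(2/7) = -0.534522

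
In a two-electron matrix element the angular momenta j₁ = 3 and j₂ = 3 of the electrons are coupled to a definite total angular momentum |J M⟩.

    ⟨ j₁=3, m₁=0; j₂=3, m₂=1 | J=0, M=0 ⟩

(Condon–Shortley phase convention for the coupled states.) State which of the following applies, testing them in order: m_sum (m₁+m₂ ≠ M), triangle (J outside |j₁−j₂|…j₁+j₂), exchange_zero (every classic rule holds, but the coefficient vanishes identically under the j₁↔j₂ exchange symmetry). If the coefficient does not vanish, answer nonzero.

m_sum

m-sum: m₁+m₂ = 0+1 = 1, M = 0  ✗ ⇒ coefficient is 0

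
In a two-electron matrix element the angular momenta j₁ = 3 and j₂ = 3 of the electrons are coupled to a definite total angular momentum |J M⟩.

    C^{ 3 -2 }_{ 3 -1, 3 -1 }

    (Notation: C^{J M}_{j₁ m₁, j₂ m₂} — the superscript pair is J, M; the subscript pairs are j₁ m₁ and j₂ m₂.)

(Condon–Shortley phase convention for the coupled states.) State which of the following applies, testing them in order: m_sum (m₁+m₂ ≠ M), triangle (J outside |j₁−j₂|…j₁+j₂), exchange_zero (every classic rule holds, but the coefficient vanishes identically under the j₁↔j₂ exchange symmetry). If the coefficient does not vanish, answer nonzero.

exchange_zero

m-sum: m₁+m₂ = -1+(-1) = -2, M = -2  ✓
triangle: |j₁−j₂| = 0 ≤ J = 3 ≤ j₁+j₂ = 6  ✓
exchange: j₁=j₂ and m₁=m₂, and (−1)^(j₁+j₂−J) = (−1)^3 = −1 forces ⟨j₁m₁;j₂m₂|JM⟩ = −⟨j₂m₂;j₁m₁|JM⟩ = −⟨j₁m₁;j₂m₂|JM⟩ ⇒ the coefficient vanishes identically
Racah sum check: Σ_k collapses to 0 ⇒ CG = 0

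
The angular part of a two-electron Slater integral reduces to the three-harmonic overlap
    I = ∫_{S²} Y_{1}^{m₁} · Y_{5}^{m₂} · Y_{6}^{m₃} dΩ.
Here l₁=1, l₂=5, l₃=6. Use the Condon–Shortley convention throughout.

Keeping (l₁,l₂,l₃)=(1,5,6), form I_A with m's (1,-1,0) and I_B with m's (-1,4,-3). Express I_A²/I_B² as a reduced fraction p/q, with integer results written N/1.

5/1

Shared (l₁,l₂,l₃)=(1,5,6): N and (l;000)² cancel in I_A²/I_B².
A: Δ = 0!·2!·10!/13! = 1/858; Racah Σ t=0..0: t=0:+1/34560 = 1/34560; ⇒ 3j(1 5 6; 1 -1 0)² = 5/286, sgn +1
B: Δ = 0!·2!·10!/13! = 1/858; Racah Σ t=0..0: t=0:+1/725760 = 1/725760; ⇒ 3j(1 5 6; -1 4 -3)² = 1/286, sgn -1
I_A²/I_B² = (5/286)/(1/286) = 5/1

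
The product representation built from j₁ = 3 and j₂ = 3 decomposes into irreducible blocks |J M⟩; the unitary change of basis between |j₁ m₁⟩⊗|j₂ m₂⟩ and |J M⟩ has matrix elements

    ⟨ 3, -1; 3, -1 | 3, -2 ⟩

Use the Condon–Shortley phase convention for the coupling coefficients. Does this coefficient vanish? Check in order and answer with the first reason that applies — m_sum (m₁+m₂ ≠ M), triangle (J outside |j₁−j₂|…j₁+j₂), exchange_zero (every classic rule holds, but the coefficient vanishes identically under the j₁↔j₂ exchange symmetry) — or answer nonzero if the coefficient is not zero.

m-sum: m₁+m₂ = -1+(-1) = -2, M = -2  ✓
triangle: |j₁−j₂| = 0 ≤ J = 3 ≤ j₁+j₂ = 6  ✓
exchange: j₁=j₂ and m₁=m₂, and (−1)^(j₁+j₂−J) = (−1)^3 = −1 forces ⟨j₁m₁;j₂m₂|JM⟩ = −⟨j₂m₂;j₁m₁|JM⟩ = −⟨j₁m₁;j₂m₂|JM⟩ ⇒ the coefficient vanishes identically
Racah sum check: Σ_k collapses to 0 ⇒ CG = 0

exchange_zero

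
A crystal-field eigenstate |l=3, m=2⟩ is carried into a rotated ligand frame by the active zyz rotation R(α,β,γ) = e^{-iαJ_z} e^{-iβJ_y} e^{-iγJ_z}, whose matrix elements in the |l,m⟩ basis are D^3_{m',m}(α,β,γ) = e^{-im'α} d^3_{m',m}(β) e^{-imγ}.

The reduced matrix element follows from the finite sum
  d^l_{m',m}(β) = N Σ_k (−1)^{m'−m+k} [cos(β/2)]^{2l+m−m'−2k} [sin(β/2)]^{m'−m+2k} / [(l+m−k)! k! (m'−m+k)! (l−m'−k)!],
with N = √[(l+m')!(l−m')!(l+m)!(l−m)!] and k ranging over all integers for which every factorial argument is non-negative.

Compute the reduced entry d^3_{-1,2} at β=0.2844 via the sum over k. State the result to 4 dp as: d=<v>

d=0.0173

d^3_{-1,2}(β=0.2844) via the finite sum:
With c≡cos(β/2)=0.989907 and s≡sin(β/2)=0.141721, N=[2·24·120·1]^{1/2}=75.894664
Admissible k: 3..4 (factorial args all ≥0)
  k=3: (−1)^0·75.8947/(12)·0.9899^3·0.1417^3 = +0.017463
  k=4: (−1)^1·75.8947/(24)·0.9899^1·0.1417^5 = -0.000179
d^3_{-1,2}(0.2844) = +0.017463 -0.000179 = +0.017284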